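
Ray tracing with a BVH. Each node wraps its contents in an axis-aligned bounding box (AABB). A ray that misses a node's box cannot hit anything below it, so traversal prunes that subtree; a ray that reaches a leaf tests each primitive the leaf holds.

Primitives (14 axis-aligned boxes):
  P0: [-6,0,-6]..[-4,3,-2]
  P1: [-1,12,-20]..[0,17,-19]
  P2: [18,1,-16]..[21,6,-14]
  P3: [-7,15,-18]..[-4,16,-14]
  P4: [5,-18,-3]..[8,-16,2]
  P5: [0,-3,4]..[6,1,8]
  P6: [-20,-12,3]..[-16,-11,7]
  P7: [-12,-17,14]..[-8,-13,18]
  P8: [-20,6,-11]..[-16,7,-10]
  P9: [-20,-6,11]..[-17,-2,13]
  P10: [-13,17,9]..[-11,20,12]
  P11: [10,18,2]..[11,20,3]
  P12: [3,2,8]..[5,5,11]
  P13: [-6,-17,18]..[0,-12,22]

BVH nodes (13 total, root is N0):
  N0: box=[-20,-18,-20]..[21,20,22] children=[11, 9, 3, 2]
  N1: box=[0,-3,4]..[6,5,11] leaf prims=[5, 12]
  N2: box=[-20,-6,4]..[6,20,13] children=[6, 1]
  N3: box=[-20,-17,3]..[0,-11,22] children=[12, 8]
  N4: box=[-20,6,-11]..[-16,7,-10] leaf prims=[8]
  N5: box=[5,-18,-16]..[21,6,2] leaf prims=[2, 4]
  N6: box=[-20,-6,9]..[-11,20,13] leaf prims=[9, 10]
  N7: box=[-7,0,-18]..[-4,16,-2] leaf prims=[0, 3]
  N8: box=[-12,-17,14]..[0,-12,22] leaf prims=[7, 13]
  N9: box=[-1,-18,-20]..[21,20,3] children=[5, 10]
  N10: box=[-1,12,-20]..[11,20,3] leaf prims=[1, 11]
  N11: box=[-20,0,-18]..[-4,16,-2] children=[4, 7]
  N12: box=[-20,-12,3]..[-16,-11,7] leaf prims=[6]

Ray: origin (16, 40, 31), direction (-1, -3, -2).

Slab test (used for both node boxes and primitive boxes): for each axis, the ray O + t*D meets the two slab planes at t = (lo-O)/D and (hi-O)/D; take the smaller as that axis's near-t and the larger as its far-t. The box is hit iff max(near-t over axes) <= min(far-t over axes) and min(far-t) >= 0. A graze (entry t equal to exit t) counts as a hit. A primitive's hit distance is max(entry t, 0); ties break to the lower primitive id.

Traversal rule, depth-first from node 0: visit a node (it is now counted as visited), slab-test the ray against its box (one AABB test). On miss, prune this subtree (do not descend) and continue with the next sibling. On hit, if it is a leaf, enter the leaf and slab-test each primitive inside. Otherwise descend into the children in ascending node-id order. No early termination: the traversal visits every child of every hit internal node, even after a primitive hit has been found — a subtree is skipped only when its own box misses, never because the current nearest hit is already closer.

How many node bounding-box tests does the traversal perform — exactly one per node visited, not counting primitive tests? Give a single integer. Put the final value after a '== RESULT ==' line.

Trace the traversal:
N0 x:[-5,36] y:[20/3,58/3] z:[9/2,51/2] -> hit [20/3,58/3], descend [2, 3, 9, 11]
  N2 x:[10,36] y:[20/3,46/3] z:[9,27/2] -> hit [10,27/2], descend [1, 6]
    N1 x:[10,16] y:[35/3,43/3] z:[10,27/2] -> hit [35/3,27/2] leaf, test {P5@t=13, P12(miss)}
    N6 x:[27,36] y:[20/3,46/3] z:[9,11] -> miss, prune
  N3 x:[16,36] y:[17,19] z:[9/2,14] -> miss, prune
  N9 x:[-5,17] y:[20/3,58/3] z:[14,51/2] -> hit [14,17], descend [5, 10]
    N5 x:[-5,11] y:[34/3,58/3] z:[29/2,47/2] -> miss, prune
    N10 x:[5,17] y:[20/3,28/3] z:[14,51/2] -> miss, prune
  N11 x:[20,36] y:[8,40/3] z:[33/2,49/2] -> miss, prune

9 AABB tests over nodes [0, 2, 1, 6, 3, 9, 5, 10, 11]; 1 leaf entered; closest P5.

== RESULT ==
9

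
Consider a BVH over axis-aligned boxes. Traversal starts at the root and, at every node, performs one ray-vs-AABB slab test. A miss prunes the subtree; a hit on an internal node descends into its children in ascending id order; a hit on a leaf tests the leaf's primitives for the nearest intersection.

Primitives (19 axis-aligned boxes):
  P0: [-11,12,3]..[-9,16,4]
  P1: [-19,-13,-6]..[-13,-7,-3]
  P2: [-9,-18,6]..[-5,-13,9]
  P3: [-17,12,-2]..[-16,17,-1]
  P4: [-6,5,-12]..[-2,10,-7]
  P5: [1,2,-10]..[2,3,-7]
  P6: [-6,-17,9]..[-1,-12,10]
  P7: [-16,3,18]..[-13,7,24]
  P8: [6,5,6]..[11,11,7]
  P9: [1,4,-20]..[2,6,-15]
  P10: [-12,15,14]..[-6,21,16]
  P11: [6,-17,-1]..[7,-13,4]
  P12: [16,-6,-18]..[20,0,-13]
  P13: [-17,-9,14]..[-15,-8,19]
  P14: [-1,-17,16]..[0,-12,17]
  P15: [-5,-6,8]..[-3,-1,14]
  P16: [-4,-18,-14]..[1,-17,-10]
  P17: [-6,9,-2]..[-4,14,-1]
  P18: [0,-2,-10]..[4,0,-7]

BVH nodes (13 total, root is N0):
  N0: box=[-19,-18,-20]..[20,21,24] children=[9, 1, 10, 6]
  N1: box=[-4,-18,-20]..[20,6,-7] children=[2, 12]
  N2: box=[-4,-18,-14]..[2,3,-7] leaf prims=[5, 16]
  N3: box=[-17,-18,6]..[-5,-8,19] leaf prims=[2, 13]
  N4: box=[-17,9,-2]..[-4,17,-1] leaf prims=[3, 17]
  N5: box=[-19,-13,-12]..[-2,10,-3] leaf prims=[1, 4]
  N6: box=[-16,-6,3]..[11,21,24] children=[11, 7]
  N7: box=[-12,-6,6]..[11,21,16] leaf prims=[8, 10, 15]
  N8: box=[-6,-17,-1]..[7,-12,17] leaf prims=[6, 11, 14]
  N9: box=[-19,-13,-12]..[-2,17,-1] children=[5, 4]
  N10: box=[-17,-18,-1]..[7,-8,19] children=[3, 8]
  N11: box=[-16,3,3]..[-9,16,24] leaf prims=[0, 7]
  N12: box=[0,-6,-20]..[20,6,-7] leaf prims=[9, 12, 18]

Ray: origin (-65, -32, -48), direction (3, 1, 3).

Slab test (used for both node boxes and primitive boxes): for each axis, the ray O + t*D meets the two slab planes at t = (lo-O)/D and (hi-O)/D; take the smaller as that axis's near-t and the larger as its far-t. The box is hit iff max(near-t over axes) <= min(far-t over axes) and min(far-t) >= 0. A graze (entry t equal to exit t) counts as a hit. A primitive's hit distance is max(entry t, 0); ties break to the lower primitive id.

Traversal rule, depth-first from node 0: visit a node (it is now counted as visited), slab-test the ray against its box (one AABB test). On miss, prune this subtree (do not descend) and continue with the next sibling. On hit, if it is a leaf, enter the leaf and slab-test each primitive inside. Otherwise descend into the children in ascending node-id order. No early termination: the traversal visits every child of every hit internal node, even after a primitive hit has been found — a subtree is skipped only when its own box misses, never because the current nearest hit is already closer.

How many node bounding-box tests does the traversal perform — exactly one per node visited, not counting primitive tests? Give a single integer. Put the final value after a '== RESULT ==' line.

Traverse from the root:
N0 x:[46/3,85/3] y:[14,53] z:[28/3,24] -> hit [46/3,24], descend [1, 6, 9, 10]
  N1 x:[61/3,85/3] y:[14,38] z:[28/3,41/3] -> miss, prune
  N6 x:[49/3,76/3] y:[26,53] z:[17,24] -> miss, prune
  N9 x:[46/3,21] y:[19,49] z:[12,47/3] -> miss, prune
  N10 x:[16,24] y:[14,24] z:[47/3,67/3] -> hit [16,67/3], descend [3, 8]
    N3 x:[16,20] y:[14,24] z:[18,67/3] -> hit [18,20] leaf, test {P2@t=56/3, P13(miss)}
    N8 x:[59/3,24] y:[15,20] z:[47/3,65/3] -> hit [59/3,20] leaf, test {P6(miss), P11(miss), P14(miss)}

Summary -> nodes [0, 1, 6, 9, 10, 3, 8]; box-tests=7; leaf-entries=2; first=P2

== RESULT ==
7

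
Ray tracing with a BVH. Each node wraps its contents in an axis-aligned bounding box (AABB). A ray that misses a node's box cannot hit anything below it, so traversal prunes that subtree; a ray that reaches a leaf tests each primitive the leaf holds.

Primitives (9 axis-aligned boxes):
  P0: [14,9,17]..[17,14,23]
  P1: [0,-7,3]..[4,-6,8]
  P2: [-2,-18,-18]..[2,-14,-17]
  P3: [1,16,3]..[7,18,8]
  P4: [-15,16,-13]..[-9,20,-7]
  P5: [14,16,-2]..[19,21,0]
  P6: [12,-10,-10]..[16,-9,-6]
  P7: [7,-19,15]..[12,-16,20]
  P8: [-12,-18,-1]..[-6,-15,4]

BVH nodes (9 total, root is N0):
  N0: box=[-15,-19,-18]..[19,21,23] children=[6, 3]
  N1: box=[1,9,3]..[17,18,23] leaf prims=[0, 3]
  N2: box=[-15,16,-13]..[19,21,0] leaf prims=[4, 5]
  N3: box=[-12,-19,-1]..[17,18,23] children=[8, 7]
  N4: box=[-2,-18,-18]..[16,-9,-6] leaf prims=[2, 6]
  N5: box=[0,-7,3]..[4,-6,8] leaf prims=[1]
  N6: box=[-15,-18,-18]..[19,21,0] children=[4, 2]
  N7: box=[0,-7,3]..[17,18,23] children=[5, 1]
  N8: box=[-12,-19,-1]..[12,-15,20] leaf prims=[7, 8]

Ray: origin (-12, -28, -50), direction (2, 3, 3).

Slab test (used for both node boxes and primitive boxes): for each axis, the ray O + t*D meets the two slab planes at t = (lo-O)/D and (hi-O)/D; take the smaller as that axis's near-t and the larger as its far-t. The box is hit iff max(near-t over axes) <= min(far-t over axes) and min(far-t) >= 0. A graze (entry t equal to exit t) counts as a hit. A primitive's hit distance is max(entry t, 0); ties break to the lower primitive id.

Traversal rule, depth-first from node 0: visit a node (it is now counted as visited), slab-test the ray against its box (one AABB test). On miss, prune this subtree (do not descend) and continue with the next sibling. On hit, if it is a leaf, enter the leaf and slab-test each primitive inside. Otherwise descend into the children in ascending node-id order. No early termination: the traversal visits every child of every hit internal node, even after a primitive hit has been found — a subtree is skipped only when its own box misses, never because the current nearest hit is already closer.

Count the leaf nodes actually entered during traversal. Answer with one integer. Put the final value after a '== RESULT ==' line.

Walk:
N0 x:[-3/2,31/2] y:[3,49/3] z:[32/3,73/3] -> hit [32/3,31/2], descend [3, 6]
  N3 x:[0,29/2] y:[3,46/3] z:[49/3,73/3] -> miss, prune
  N6 x:[-3/2,31/2] y:[10/3,49/3] z:[32/3,50/3] -> hit [32/3,31/2], descend [2, 4]
    N2 x:[-3/2,31/2] y:[44/3,49/3] z:[37/3,50/3] -> hit [44/3,31/2] leaf, test {P4(miss), P5(miss)}
    N4 x:[5,14] y:[10/3,19/3] z:[32/3,44/3] -> miss, prune

5 AABB tests over nodes [0, 3, 6, 2, 4]; 1 leaf entered; closest miss.

== RESULT ==
1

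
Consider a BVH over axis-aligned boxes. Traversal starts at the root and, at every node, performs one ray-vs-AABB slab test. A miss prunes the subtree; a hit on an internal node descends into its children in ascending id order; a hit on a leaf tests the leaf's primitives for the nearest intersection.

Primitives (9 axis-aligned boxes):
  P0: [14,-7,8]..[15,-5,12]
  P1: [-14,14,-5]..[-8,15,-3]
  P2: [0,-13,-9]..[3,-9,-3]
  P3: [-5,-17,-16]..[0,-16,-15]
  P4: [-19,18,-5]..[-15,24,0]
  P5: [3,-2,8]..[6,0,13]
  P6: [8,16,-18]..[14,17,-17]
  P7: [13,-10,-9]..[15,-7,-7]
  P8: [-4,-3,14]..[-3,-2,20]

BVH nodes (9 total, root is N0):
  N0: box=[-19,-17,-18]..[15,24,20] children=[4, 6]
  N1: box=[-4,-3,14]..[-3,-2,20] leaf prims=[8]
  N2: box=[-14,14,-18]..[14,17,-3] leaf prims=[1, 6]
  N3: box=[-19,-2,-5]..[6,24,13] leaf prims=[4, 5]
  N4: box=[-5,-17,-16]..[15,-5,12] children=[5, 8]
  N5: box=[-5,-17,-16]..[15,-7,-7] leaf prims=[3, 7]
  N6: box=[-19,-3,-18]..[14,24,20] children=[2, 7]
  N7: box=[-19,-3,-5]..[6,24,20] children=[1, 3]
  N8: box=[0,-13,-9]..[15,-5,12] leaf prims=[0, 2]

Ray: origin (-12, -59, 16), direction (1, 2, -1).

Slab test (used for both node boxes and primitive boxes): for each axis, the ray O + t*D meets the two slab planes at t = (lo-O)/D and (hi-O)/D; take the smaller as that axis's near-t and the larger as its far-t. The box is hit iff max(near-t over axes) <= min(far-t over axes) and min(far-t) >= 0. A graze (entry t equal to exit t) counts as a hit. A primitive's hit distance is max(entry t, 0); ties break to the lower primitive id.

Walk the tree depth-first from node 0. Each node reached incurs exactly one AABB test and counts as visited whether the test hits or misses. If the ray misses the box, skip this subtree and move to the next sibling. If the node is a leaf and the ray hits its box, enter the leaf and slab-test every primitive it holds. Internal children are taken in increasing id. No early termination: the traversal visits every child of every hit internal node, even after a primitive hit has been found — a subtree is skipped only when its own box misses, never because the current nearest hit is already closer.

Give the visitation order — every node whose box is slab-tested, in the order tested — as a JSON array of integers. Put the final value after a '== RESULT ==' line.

Trace the traversal:
N0 x:[-7,27] y:[21,83/2] z:[-4,34] -> hit [21,27], descend [4, 6]
  N4 x:[7,27] y:[21,27] z:[4,32] -> hit [21,27], descend [5, 8]
    N5 x:[7,27] y:[21,26] z:[23,32] -> hit [23,26] leaf, test {P3(miss), P7@t=25}
    N8 x:[12,27] y:[23,27] z:[4,25] -> hit [23,25] leaf, test {P0(miss), P2(miss)}
  N6 x:[-7,26] y:[28,83/2] z:[-4,34] -> miss, prune

5 AABB tests over nodes [0, 4, 5, 8, 6]; 2 leaves entered; closest P7.

== RESULT ==
[0, 4, 5, 8, 6]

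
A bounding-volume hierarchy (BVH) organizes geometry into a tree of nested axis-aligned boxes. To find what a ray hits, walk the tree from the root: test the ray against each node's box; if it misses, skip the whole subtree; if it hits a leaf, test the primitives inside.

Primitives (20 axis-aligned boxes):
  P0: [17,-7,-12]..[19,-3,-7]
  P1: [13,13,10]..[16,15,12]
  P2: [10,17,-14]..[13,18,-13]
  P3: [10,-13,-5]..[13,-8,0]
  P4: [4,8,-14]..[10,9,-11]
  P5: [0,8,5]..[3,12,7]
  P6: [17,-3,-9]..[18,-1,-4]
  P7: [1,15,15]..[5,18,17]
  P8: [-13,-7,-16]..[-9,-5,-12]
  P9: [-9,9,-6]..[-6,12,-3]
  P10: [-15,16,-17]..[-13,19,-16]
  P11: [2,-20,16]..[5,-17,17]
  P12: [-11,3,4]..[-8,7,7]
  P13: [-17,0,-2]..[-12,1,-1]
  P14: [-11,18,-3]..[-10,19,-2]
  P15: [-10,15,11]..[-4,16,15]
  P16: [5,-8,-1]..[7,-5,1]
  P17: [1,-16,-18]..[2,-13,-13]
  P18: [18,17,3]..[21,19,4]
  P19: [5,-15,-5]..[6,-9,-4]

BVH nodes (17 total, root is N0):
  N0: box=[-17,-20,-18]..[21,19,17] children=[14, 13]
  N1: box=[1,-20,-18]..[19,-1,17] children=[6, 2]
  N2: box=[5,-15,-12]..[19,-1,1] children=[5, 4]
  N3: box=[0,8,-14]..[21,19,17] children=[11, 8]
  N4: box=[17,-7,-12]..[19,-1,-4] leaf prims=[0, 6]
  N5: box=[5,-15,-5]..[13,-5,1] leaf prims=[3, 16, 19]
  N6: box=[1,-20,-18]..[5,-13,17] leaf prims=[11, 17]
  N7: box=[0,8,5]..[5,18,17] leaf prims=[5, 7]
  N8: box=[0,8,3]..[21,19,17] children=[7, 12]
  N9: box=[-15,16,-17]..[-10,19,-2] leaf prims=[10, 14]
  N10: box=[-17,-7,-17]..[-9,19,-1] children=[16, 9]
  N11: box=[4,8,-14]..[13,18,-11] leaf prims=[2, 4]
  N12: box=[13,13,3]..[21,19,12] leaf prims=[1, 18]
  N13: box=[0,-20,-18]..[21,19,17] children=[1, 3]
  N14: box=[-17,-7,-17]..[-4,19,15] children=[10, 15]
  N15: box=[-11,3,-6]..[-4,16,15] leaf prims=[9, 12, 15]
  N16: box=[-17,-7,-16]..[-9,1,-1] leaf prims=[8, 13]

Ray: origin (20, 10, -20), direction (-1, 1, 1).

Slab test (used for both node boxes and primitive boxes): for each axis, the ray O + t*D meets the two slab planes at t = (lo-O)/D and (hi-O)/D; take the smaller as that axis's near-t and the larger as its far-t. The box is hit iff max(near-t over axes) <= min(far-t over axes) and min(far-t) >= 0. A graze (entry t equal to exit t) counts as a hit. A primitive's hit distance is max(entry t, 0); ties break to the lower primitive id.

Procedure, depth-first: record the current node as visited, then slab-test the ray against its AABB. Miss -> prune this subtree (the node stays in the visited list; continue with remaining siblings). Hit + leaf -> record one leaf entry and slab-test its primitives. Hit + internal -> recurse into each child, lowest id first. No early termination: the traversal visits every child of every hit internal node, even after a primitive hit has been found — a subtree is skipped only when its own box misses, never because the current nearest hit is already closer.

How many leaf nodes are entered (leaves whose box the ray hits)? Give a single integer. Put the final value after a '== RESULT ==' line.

Traverse from the root:
N0 x:[-1,37] y:[-30,9] z:[2,37] -> hit [2,9], descend [13, 14]
  N13 x:[-1,20] y:[-30,9] z:[2,37] -> hit [2,9], descend [1, 3]
    N1 x:[1,19] y:[-30,-11] z:[2,37] -> miss, prune
    N3 x:[-1,20] y:[-2,9] z:[6,37] -> hit [6,9], descend [8, 11]
      N8 x:[-1,20] y:[-2,9] z:[23,37] -> miss, prune
      N11 x:[7,16] y:[-2,8] z:[6,9] -> hit [7,8] leaf, test {P2@t=7, P4(miss)}
  N14 x:[24,37] y:[-17,9] z:[3,35] -> miss, prune

order=[0, 13, 1, 3, 8, 11, 14]  |boxes|=7  |leaves|=1  hit=P2

== RESULT ==
1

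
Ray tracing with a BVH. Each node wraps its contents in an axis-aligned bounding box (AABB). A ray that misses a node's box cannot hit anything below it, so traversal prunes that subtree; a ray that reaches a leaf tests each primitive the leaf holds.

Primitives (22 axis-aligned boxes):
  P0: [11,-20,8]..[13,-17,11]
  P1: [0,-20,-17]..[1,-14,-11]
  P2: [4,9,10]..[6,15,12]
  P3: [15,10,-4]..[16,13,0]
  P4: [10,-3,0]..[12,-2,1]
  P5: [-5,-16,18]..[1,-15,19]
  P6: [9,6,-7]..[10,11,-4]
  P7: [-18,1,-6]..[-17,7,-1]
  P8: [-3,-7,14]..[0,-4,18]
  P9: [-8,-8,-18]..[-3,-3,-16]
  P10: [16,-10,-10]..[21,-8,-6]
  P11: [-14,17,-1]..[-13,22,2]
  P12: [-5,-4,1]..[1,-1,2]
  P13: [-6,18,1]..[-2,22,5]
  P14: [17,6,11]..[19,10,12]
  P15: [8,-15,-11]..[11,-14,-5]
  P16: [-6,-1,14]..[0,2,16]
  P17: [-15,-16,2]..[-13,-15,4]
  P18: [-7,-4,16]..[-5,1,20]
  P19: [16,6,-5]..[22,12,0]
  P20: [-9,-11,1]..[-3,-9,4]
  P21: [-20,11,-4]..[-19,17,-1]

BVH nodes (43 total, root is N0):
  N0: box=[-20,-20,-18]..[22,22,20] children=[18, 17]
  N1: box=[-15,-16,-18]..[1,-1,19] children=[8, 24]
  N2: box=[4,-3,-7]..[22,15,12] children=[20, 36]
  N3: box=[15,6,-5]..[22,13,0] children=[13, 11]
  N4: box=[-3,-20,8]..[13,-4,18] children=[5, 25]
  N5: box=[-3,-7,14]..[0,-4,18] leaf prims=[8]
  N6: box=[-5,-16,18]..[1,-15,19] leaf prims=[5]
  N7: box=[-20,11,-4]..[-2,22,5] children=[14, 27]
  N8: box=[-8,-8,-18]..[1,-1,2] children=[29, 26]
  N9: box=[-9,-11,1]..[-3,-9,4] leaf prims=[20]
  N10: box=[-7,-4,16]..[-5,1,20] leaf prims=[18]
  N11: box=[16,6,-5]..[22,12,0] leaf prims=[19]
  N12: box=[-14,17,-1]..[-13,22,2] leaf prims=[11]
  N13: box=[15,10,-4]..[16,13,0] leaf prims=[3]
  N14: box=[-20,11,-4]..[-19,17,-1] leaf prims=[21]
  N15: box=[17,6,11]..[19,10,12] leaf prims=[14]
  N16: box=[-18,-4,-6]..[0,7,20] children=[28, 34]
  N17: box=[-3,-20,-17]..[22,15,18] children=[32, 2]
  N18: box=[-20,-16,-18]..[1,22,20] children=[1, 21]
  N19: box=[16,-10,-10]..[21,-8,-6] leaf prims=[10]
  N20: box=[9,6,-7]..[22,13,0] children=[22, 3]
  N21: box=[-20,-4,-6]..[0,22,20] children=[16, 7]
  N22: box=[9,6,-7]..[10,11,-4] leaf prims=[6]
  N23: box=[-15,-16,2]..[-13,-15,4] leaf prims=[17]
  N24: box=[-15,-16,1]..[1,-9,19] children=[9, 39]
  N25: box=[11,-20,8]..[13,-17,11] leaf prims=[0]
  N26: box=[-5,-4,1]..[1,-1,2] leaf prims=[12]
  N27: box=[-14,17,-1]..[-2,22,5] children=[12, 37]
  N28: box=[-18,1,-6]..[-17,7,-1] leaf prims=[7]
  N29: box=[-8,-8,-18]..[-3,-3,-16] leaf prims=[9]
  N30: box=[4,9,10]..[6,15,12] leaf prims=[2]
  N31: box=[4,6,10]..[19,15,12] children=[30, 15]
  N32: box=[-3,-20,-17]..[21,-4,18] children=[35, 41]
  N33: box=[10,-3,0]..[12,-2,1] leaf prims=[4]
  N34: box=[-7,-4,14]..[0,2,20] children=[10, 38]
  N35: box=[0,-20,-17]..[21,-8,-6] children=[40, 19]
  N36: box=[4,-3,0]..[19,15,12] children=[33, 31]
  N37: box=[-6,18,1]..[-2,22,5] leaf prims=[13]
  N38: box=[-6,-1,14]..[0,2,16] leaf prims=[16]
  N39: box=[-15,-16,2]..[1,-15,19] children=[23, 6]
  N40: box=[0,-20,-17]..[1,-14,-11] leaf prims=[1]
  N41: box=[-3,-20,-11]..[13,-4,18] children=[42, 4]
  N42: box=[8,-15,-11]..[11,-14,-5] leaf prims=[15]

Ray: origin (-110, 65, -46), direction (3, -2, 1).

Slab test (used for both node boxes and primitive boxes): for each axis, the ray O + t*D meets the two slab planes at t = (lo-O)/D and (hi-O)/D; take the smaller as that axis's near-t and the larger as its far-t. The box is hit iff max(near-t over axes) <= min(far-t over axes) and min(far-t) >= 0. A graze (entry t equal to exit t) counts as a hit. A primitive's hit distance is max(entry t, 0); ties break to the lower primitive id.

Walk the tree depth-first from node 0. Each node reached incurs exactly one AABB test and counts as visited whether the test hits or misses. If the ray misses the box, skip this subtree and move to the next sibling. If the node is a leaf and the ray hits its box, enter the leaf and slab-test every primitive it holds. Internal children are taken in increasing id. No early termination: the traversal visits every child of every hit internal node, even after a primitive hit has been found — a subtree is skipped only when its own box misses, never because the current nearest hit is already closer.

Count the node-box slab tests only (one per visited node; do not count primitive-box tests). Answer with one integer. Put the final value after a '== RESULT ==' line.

Trace the traversal:
N0 x:[30,44] y:[43/2,85/2] z:[28,66] -> hit [30,85/2], descend [17, 18]
  N17 x:[107/3,44] y:[25,85/2] z:[29,64] -> hit [107/3,85/2], descend [2, 32]
    N2 x:[38,44] y:[25,34] z:[39,58] -> miss, prune
    N32 x:[107/3,131/3] y:[69/2,85/2] z:[29,64] -> hit [107/3,85/2], descend [35, 41]
      N35 x:[110/3,131/3] y:[73/2,85/2] z:[29,40] -> hit [110/3,40], descend [19, 40]
        N19 x:[42,131/3] y:[73/2,75/2] z:[36,40] -> miss, prune
        N40 x:[110/3,37] y:[79/2,85/2] z:[29,35] -> miss, prune
      N41 x:[107/3,41] y:[69/2,85/2] z:[35,64] -> hit [107/3,41], descend [4, 42]
        N4 x:[107/3,41] y:[69/2,85/2] z:[54,64] -> miss, prune
        N42 x:[118/3,121/3] y:[79/2,40] z:[35,41] -> hit [79/2,40] leaf, test {P15@t=79/2}
  N18 x:[30,37] y:[43/2,81/2] z:[28,66] -> hit [30,37], descend [1, 21]
    N1 x:[95/3,37] y:[33,81/2] z:[28,65] -> hit [33,37], descend [8, 24]
      N8 x:[34,37] y:[33,73/2] z:[28,48] -> hit [34,73/2], descend [26, 29]
        N26 x:[35,37] y:[33,69/2] z:[47,48] -> miss, prune
        N29 x:[34,107/3] y:[34,73/2] z:[28,30] -> miss, prune
      N24 x:[95/3,37] y:[37,81/2] z:[47,65] -> miss, prune
    N21 x:[30,110/3] y:[43/2,69/2] z:[40,66] -> miss, prune

Summary -> nodes [0, 17, 2, 32, 35, 19, 40, 41, 4, 42, 18, 1, 8, 26, 29, 24, 21]; box-tests=17; leaf-entries=1; first=P15

== RESULT ==
17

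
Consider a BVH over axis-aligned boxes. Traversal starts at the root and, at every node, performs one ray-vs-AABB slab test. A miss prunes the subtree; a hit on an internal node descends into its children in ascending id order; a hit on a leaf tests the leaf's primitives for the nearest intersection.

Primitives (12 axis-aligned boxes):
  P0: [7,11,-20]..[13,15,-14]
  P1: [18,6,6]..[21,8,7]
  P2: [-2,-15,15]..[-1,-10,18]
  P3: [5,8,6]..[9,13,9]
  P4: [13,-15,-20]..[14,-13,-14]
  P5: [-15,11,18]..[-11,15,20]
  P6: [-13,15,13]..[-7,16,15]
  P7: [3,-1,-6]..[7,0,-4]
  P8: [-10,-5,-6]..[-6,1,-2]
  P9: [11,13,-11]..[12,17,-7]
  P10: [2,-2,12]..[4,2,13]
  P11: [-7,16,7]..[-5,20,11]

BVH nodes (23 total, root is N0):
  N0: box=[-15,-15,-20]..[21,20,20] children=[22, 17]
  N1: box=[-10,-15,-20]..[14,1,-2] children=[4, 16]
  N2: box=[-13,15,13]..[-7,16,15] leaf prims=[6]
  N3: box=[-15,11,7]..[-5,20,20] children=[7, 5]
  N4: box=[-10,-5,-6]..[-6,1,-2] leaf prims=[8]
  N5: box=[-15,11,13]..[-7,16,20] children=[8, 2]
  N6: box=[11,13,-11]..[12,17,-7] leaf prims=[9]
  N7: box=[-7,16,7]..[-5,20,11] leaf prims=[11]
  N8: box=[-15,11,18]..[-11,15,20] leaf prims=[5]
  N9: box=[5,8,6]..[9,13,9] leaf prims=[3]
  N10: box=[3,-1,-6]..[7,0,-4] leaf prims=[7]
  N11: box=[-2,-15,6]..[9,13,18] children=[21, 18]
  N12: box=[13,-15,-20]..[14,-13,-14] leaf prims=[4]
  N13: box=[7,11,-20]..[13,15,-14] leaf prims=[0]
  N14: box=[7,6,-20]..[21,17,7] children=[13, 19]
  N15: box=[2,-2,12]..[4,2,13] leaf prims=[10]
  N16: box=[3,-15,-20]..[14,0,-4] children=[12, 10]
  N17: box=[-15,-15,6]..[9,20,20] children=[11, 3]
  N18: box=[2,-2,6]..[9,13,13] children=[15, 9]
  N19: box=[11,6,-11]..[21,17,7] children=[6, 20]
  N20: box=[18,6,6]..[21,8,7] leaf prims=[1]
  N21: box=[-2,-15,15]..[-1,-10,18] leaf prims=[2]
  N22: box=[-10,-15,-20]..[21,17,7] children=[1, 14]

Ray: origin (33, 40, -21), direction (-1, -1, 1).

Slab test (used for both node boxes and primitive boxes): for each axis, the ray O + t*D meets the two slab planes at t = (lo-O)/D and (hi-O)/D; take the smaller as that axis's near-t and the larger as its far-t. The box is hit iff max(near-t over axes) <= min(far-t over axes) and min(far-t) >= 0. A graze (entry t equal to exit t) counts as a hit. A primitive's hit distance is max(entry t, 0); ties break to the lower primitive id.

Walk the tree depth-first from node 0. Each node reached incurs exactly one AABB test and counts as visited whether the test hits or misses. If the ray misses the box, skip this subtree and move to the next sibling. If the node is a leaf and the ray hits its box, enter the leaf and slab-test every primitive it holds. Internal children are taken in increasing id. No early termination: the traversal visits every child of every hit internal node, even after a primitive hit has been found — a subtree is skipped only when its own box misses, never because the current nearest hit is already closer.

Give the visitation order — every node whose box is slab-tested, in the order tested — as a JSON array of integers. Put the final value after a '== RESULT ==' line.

Trace the traversal:
N0 x:[12,48] y:[20,55] z:[1,41] -> hit [20,41], descend [17, 22]
  N17 x:[24,48] y:[20,55] z:[27,41] -> hit [27,41], descend [3, 11]
    N3 x:[38,48] y:[20,29] z:[28,41] -> miss, prune
    N11 x:[24,35] y:[27,55] z:[27,39] -> hit [27,35], descend [18, 21]
      N18 x:[24,31] y:[27,42] z:[27,34] -> hit [27,31], descend [9, 15]
        N9 x:[24,28] y:[27,32] z:[27,30] -> hit [27,28] leaf, test {P3@t=27}
        N15 x:[29,31] y:[38,42] z:[33,34] -> miss, prune
      N21 x:[34,35] y:[50,55] z:[36,39] -> miss, prune
  N22 x:[12,43] y:[23,55] z:[1,28] -> hit [23,28], descend [1, 14]
    N1 x:[19,43] y:[39,55] z:[1,19] -> miss, prune
    N14 x:[12,26] y:[23,34] z:[1,28] -> hit [23,26], descend [13, 19]
      N13 x:[20,26] y:[25,29] z:[1,7] -> miss, prune
      N19 x:[12,22] y:[23,34] z:[10,28] -> miss, prune

Visited [0, 17, 3, 11, 18, 9, 15, 21, 22, 1, 14, 13, 19]. Tests: 13 box, 1 leaf. Nearest: P3.

== RESULT ==
[0, 17, 3, 11, 18, 9, 15, 21, 22, 1, 14, 13, 19]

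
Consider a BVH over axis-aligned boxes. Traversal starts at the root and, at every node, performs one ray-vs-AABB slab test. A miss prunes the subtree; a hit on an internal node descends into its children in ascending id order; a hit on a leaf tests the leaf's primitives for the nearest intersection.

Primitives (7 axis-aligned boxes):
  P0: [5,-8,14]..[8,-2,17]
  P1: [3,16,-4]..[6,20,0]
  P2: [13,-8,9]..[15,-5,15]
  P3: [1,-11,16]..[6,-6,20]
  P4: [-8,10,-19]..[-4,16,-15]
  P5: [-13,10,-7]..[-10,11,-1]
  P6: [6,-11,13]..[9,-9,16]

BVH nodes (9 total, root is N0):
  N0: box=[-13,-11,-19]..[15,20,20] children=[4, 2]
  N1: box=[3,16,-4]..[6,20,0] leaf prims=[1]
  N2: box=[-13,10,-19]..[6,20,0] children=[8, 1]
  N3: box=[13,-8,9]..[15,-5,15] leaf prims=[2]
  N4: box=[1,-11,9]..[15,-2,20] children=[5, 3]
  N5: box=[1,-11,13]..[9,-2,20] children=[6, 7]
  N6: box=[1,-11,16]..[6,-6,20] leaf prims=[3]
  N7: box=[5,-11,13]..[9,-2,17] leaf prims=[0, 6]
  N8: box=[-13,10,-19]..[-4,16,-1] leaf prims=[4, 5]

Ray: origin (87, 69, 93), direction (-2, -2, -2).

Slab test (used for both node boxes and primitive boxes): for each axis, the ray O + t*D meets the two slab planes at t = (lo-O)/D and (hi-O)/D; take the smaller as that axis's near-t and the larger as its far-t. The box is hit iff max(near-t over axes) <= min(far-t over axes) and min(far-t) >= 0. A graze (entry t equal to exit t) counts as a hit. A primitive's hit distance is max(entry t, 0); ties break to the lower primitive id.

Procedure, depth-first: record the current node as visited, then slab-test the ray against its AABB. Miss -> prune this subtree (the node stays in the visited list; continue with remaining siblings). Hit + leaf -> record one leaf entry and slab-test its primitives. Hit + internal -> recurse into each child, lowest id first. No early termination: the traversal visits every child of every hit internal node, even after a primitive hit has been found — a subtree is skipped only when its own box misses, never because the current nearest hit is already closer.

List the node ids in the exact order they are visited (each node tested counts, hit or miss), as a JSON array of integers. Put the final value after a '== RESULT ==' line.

Trace the traversal:
N0 x:[36,50] y:[49/2,40] z:[73/2,56] -> hit [73/2,40], descend [2, 4]
  N2 x:[81/2,50] y:[49/2,59/2] z:[93/2,56] -> miss, prune
  N4 x:[36,43] y:[71/2,40] z:[73/2,42] -> hit [73/2,40], descend [3, 5]
    N3 x:[36,37] y:[37,77/2] z:[39,42] -> miss, prune
    N5 x:[39,43] y:[71/2,40] z:[73/2,40] -> hit [39,40], descend [6, 7]
      N6 x:[81/2,43] y:[75/2,40] z:[73/2,77/2] -> miss, prune
      N7 x:[39,41] y:[71/2,40] z:[38,40] -> hit [39,40] leaf, test {P0(miss), P6@t=39}

Visited [0, 2, 4, 3, 5, 6, 7]. Tests: 7 box, 1 leaf. Nearest: P6.

== RESULT ==
[0, 2, 4, 3, 5, 6, 7]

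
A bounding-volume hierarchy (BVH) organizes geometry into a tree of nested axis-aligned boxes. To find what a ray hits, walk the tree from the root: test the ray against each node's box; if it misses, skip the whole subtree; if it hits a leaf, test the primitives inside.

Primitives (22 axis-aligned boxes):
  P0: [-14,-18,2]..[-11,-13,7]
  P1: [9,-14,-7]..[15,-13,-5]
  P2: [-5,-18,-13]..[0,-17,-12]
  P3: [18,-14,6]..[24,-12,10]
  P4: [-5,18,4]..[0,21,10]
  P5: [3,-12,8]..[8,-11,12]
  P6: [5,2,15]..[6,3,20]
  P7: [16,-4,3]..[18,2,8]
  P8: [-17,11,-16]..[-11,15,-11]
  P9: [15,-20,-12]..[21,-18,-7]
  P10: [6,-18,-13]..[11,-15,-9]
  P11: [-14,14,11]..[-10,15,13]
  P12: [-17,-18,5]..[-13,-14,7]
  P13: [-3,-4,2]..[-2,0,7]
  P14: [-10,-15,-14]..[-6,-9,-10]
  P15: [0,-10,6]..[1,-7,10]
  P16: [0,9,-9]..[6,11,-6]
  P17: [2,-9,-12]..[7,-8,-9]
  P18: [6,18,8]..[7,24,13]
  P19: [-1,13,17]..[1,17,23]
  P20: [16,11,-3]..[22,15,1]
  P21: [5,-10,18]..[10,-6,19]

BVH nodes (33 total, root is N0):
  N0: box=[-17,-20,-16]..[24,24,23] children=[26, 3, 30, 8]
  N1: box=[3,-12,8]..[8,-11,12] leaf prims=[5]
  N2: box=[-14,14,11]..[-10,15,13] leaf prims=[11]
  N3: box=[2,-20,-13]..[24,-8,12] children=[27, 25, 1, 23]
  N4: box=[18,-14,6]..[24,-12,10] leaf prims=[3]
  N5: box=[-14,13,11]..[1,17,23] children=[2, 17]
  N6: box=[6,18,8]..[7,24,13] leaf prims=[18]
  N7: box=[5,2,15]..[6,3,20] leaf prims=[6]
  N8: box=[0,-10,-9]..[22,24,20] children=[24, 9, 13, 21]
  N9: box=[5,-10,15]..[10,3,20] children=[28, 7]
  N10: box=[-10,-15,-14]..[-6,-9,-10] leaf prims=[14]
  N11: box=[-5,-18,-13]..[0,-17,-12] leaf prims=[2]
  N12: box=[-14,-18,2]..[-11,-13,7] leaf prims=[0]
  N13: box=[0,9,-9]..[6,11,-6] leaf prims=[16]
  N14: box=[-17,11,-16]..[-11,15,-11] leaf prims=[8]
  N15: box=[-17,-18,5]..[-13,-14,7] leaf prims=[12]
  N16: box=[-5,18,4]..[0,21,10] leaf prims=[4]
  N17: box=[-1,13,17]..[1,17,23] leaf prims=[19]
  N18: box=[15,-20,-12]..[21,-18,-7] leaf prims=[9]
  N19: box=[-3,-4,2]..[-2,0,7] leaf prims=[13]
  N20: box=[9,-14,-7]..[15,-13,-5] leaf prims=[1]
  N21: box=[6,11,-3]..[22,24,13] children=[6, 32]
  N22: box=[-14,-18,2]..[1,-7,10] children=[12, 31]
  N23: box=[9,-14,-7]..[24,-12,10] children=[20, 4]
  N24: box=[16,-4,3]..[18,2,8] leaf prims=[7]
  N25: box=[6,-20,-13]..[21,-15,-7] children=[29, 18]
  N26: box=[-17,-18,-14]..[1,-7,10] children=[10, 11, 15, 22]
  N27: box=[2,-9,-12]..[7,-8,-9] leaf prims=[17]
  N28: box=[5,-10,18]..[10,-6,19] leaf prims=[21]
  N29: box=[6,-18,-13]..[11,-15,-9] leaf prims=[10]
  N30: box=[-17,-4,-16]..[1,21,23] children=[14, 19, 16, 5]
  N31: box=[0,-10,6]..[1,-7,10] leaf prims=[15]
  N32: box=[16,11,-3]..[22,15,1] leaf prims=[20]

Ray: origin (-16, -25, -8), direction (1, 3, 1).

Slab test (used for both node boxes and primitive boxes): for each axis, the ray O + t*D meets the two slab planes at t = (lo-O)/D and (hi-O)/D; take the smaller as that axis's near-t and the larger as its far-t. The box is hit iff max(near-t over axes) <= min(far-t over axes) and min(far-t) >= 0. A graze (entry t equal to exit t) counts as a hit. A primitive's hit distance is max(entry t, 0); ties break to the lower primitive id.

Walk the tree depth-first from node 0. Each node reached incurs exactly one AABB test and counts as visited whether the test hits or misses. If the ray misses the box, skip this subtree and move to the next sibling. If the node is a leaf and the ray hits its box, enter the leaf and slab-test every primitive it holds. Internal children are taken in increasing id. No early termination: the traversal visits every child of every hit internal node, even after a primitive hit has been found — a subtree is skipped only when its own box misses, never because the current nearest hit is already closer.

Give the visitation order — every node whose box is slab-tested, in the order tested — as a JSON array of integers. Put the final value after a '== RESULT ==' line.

Traverse from the root:
N0 x:[-1,40] y:[5/3,49/3] z:[-8,31] -> hit [5/3,49/3], descend [3, 8, 26, 30]
  N3 x:[18,40] y:[5/3,17/3] z:[-5,20] -> miss, prune
  N8 x:[16,38] y:[5,49/3] z:[-1,28] -> hit [16,49/3], descend [9, 13, 21, 24]
    N9 x:[21,26] y:[5,28/3] z:[23,28] -> miss, prune
    N13 x:[16,22] y:[34/3,12] z:[-1,2] -> miss, prune
    N21 x:[22,38] y:[12,49/3] z:[5,21] -> miss, prune
    N24 x:[32,34] y:[7,9] z:[11,16] -> miss, prune
  N26 x:[-1,17] y:[7/3,6] z:[-6,18] -> hit [7/3,6], descend [10, 11, 15, 22]
    N10 x:[6,10] y:[10/3,16/3] z:[-6,-2] -> miss, prune
    N11 x:[11,16] y:[7/3,8/3] z:[-5,-4] -> miss, prune
    N15 x:[-1,3] y:[7/3,11/3] z:[13,15] -> miss, prune
    N22 x:[2,17] y:[7/3,6] z:[10,18] -> miss, prune
  N30 x:[-1,17] y:[7,46/3] z:[-8,31] -> hit [7,46/3], descend [5, 14, 16, 19]
    N5 x:[2,17] y:[38/3,14] z:[19,31] -> miss, prune
    N14 x:[-1,5] y:[12,40/3] z:[-8,-3] -> miss, prune
    N16 x:[11,16] y:[43/3,46/3] z:[12,18] -> hit [43/3,46/3] leaf, test {P4@t=43/3}
    N19 x:[13,14] y:[7,25/3] z:[10,15] -> miss, prune

order=[0, 3, 8, 9, 13, 21, 24, 26, 10, 11, 15, 22, 30, 5, 14, 16, 19]  |boxes|=17  |leaves|=1  hit=P4

== RESULT ==
[0, 3, 8, 9, 13, 21, 24, 26, 10, 11, 15, 22, 30, 5, 14, 16, 19]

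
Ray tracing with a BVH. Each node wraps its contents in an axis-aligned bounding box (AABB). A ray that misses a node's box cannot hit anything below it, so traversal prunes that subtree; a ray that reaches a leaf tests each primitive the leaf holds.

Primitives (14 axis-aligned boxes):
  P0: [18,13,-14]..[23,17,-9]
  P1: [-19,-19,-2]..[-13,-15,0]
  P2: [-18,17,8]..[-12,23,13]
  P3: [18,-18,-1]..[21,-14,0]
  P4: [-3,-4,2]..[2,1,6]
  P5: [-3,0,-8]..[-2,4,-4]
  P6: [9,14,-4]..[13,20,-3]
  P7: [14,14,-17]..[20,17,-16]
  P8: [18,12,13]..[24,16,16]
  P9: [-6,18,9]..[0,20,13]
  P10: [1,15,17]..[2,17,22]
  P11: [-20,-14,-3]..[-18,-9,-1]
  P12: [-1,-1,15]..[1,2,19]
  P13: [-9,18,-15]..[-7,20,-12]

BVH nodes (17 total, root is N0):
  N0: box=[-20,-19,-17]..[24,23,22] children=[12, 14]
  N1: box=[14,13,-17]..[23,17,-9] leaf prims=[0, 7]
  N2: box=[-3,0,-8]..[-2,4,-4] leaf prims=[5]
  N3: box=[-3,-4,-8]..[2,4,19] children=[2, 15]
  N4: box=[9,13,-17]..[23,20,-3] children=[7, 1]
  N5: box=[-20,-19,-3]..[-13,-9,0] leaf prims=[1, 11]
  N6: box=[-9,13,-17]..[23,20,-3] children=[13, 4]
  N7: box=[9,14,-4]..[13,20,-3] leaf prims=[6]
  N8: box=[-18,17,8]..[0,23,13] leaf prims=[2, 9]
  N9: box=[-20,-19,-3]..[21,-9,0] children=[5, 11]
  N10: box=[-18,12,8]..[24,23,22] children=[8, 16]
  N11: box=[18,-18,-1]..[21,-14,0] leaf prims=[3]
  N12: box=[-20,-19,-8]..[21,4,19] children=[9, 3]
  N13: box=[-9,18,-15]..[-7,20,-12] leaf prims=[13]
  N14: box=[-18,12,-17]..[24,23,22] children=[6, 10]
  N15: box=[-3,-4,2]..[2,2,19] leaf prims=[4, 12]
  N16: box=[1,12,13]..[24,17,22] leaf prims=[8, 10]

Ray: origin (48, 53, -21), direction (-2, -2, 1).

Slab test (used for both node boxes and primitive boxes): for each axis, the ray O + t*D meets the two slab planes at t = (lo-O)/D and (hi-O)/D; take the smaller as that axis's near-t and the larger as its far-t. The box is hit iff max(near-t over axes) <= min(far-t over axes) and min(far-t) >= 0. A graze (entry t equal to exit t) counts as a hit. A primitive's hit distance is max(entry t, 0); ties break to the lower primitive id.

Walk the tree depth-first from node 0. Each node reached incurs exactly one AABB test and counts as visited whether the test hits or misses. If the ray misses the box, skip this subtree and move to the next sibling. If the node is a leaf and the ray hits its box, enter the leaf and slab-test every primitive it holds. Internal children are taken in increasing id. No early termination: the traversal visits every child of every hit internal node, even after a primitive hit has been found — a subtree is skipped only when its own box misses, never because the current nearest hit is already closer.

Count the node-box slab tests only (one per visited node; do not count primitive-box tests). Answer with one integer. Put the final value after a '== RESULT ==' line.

Walk:
N0 x:[12,34] y:[15,36] z:[4,43] -> hit [15,34], descend [12, 14]
  N12 x:[27/2,34] y:[49/2,36] z:[13,40] -> hit [49/2,34], descend [3, 9]
    N3 x:[23,51/2] y:[49/2,57/2] z:[13,40] -> hit [49/2,51/2], descend [2, 15]
      N2 x:[25,51/2] y:[49/2,53/2] z:[13,17] -> miss, prune
      N15 x:[23,51/2] y:[51/2,57/2] z:[23,40] -> hit [51/2,51/2] leaf, test {P4(miss), P12(miss)}
    N9 x:[27/2,34] y:[31,36] z:[18,21] -> miss, prune
  N14 x:[12,33] y:[15,41/2] z:[4,43] -> hit [15,41/2], descend [6, 10]
    N6 x:[25/2,57/2] y:[33/2,20] z:[4,18] -> hit [33/2,18], descend [4, 13]
      N4 x:[25/2,39/2] y:[33/2,20] z:[4,18] -> hit [33/2,18], descend [1, 7]
        N1 x:[25/2,17] y:[18,20] z:[4,12] -> miss, prune
        N7 x:[35/2,39/2] y:[33/2,39/2] z:[17,18] -> hit [35/2,18] leaf, test {P6@t=35/2}
      N13 x:[55/2,57/2] y:[33/2,35/2] z:[6,9] -> miss, prune
    N10 x:[12,33] y:[15,41/2] z:[29,43] -> miss, prune

order=[0, 12, 3, 2, 15, 9, 14, 6, 4, 1, 7, 13, 10]  |boxes|=13  |leaves|=2  hit=P6

== RESULT ==
13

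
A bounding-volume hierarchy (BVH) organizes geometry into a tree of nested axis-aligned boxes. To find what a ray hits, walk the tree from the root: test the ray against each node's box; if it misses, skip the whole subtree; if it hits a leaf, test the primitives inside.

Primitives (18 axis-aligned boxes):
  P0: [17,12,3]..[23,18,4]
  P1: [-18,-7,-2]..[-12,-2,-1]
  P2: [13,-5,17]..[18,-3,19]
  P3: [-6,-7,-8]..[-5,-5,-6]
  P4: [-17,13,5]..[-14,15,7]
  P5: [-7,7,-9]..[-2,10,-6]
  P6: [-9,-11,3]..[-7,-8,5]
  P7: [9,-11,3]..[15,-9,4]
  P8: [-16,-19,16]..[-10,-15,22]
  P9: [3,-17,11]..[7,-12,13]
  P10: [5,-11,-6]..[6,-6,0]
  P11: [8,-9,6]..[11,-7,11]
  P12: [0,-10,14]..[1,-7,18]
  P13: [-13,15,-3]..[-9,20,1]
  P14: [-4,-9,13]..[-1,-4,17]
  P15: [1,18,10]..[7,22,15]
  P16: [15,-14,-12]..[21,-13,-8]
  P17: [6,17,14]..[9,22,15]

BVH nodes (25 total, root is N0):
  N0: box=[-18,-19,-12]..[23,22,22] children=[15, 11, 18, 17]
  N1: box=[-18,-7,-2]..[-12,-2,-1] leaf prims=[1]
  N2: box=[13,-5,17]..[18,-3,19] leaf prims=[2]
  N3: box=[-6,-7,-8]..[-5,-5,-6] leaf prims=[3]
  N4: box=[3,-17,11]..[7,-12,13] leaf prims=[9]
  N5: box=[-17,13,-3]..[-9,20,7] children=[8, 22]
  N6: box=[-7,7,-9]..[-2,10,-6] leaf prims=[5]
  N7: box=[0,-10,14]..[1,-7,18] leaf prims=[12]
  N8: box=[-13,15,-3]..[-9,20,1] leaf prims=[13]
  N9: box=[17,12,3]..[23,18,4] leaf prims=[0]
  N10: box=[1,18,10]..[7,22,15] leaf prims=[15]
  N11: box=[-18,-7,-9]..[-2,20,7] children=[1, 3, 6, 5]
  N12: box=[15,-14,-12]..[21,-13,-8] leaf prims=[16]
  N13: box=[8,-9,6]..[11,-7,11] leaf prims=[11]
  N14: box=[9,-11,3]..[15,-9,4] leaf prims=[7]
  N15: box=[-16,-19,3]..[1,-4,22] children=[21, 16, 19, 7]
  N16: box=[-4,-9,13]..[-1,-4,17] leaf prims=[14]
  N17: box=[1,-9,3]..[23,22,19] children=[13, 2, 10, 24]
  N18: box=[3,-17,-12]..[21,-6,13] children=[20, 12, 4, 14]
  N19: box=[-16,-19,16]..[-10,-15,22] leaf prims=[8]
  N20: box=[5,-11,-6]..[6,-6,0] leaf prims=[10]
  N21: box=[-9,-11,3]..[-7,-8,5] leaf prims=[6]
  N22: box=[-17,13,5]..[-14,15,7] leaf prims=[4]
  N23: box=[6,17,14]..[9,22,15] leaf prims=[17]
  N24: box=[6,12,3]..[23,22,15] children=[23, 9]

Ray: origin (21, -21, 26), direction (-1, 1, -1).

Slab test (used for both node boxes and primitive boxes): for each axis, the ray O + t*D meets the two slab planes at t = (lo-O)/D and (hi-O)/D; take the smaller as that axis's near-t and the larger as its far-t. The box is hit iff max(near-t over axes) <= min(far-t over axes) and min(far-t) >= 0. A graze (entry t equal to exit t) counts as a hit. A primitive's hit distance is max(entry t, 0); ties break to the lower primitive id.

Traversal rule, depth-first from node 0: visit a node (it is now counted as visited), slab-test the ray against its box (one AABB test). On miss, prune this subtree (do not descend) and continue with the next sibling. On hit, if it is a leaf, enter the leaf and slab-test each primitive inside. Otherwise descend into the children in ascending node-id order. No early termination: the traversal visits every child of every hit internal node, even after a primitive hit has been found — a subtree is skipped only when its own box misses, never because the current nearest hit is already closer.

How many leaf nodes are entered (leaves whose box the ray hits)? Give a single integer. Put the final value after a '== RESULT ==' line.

Trace the traversal:
N0 x:[-2,39] y:[2,43] z:[4,38] -> hit [4,38], descend [11, 15, 17, 18]
  N11 x:[23,39] y:[14,41] z:[19,35] -> hit [23,35], descend [1, 3, 5, 6]
    N1 x:[33,39] y:[14,19] z:[27,28] -> miss, prune
    N3 x:[26,27] y:[14,16] z:[32,34] -> miss, prune
    N5 x:[30,38] y:[34,41] z:[19,29] -> miss, prune
    N6 x:[23,28] y:[28,31] z:[32,35] -> miss, prune
  N15 x:[20,37] y:[2,17] z:[4,23] -> miss, prune
  N17 x:[-2,20] y:[12,43] z:[7,23] -> hit [12,20], descend [2, 10, 13, 24]
    N2 x:[3,8] y:[16,18] z:[7,9] -> miss, prune
    N10 x:[14,20] y:[39,43] z:[11,16] -> miss, prune
    N13 x:[10,13] y:[12,14] z:[15,20] -> miss, prune
    N24 x:[-2,15] y:[33,43] z:[11,23] -> miss, prune
  N18 x:[0,18] y:[4,15] z:[13,38] -> hit [13,15], descend [4, 12, 14, 20]
    N4 x:[14,18] y:[4,9] z:[13,15] -> miss, prune
    N12 x:[0,6] y:[7,8] z:[34,38] -> miss, prune
    N14 x:[6,12] y:[10,12] z:[22,23] -> miss, prune
    N20 x:[15,16] y:[10,15] z:[26,32] -> miss, prune

order=[0, 11, 1, 3, 5, 6, 15, 17, 2, 10, 13, 24, 18, 4, 12, 14, 20]  |boxes|=17  |leaves|=0  hit=miss

== RESULT ==
0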